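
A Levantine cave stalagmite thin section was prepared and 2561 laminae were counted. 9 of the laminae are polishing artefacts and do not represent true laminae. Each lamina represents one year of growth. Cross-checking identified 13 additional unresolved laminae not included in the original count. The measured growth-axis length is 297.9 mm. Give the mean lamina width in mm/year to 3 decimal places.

Adjusted count: 2561 − 9 + 13 = 2565 laminae.
Mean rate = 297.9 mm / 2565 years ≈ 0.116 mm/year.

0.116 mm/year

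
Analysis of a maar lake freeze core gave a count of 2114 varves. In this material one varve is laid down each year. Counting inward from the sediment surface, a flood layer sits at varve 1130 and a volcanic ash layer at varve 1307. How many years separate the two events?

177 years

1307 − 1130 = 177 varves lie between the two events.
That is 177 years at one varve per year.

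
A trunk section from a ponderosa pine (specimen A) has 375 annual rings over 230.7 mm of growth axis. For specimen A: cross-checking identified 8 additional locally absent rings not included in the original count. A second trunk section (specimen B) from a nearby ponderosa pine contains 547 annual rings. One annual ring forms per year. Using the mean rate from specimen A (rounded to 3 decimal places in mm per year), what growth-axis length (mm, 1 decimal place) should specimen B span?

Specimen A: correcting the raw count gives 375 + 8 = 383 true annual rings.
A: Mean rate = 230.7 mm / 383 years ≈ 0.602 mm/year.
B's length ≈ 0.602 × 547 = 329.3 mm.

329.3 mm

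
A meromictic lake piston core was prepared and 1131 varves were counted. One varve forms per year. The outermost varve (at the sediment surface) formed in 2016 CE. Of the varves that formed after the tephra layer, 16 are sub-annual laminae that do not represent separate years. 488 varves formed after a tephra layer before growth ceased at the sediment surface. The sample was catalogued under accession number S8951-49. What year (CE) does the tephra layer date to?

1544 CE

488 varves post-date the tephra layer.
Excluding 16 false varves: 488 − 16 = 472.
Counting back 472 years from 2016 CE places the tephra layer in 2016 − 472 = 1544 CE.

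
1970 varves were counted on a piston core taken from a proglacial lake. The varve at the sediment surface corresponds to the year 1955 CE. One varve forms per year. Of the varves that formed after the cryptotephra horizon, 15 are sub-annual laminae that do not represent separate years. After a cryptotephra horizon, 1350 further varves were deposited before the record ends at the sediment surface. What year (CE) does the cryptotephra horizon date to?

1350 varves formed after the cryptotephra horizon.
Removing the 15 false varves leaves 1350 − 15 = 1335 true varves beyond the cryptotephra horizon.
The varve at the sediment surface is 1955 CE, so the cryptotephra horizon dates to 1955 − 1335 = 620 CE.

620 CE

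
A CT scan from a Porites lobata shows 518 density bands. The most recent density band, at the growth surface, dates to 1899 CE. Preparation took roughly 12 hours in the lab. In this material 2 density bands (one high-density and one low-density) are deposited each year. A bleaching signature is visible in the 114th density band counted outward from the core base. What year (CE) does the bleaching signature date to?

Between density band 114 and the growth surface there are 518 − 114 = 404 density bands.
404 density bands at 2 per year is 404 / 2 = 202 years.
Counting back 202 years from 1899 CE places the bleaching signature in 1899 − 202 = 1697 CE.

1697 CE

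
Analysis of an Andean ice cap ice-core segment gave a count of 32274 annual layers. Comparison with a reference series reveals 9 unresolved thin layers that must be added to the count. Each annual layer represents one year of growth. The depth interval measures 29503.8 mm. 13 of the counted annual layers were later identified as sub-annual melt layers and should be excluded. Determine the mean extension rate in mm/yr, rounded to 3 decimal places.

Correcting the raw count gives 32274 − 13 + 9 = 32270 true annual layers.
Extension rate ≈ 29503.8 / 32270 = 0.914 mm/yr.

0.914 mm/yr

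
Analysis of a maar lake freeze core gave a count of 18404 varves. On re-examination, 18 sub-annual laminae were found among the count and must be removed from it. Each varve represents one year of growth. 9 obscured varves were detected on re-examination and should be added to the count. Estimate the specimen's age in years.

Correcting the raw count gives 18404 − 18 + 9 = 18395 true varves.
One varve per year makes the duration 18395 years.

18395 years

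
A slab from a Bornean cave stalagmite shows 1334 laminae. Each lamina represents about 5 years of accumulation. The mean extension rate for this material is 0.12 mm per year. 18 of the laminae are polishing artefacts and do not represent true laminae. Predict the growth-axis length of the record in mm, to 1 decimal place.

Adjusted count: 1334 − 18 = 1316 laminae.
At 5 years per lamina, 1316 × 5 = 6580 years.
Length ≈ 0.12 × 6580 = 789.6 mm.

789.6 mm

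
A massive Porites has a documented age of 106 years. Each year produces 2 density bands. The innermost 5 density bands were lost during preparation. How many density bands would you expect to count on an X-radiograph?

207 density bands

106 years at 2 density bands per year gives 106 × 2 = 212 density bands.
Less the 5 uncaptured density bands: 212 − 5 = 207.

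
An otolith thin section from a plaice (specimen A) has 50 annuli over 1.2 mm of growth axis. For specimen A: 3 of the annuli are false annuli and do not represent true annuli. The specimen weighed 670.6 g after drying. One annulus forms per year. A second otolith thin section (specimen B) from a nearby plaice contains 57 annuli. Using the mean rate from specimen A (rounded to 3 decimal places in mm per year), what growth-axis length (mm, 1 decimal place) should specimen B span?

Specimen A: true annulus count = 50 − 3 = 47.
A: 1.2 mm over 47 years gives 1.2 / 47 ≈ 0.026 mm per year.
B's length ≈ 0.026 × 57 = 1.5 mm.

1.5 mm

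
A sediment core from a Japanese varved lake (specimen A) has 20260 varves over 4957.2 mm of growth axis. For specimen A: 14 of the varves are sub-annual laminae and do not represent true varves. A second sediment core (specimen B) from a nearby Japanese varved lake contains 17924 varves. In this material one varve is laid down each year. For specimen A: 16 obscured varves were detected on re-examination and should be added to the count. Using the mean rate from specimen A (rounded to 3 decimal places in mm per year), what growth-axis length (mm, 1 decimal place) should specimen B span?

Specimen A: true varve count = 20260 − 14 + 16 = 20262.
A: Mean rate = 4957.2 mm / 20262 years ≈ 0.245 mm/year.
Length of B = 0.245 × 17924 = 4391.4 mm.

4391.4 mm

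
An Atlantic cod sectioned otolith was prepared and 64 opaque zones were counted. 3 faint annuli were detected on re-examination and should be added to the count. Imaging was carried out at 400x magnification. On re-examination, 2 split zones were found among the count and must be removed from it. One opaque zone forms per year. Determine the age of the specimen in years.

65 years

Adjusted count: 64 − 2 + 3 = 65 opaque zones.
One opaque zone per year makes the duration 65 years.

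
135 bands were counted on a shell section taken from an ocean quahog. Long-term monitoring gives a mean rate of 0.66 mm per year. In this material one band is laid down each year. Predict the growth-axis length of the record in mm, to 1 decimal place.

135 years of growth are recorded.
Predicted length = 0.66 mm/year × 135 years = 89.1 mm.

89.1 mm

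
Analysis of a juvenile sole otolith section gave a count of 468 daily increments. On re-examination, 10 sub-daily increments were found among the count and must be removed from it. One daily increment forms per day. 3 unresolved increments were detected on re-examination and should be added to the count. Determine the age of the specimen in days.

461 days

True daily increment count = 468 − 10 + 3 = 461.
At one daily increment per day, that is 461 days.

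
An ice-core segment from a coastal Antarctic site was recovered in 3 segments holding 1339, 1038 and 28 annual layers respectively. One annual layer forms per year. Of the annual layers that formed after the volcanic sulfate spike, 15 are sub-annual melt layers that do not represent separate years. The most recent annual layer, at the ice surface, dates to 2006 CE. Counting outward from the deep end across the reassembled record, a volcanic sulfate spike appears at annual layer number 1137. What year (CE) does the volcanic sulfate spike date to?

Total annual layers = 1339 + 1038 + 28 = 2405.
Between annual layer 1137 and the ice surface there are 2405 − 1137 = 1268 annual layers.
Removing the 15 false annual layers leaves 1268 − 15 = 1253 true annual layers beyond the volcanic sulfate spike.
2006 − 1253 = 753 CE.

753 CE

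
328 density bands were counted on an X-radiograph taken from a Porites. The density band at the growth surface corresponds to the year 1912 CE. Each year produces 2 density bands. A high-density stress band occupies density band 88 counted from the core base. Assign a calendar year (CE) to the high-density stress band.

328 − 88 = 240 density bands lie beyond the high-density stress band toward the growth surface.
Dividing by 2 density bands per year: 240 / 2 = 120 years.
1912 − 120 = 1792 CE.

1792 CE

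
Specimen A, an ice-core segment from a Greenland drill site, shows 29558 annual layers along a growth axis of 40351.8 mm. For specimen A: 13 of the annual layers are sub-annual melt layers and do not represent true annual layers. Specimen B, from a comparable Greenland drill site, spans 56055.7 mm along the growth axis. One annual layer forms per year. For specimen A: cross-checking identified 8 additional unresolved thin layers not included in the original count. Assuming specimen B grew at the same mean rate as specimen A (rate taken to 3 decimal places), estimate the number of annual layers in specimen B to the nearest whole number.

Specimen A: correcting the raw count gives 29558 − 13 + 8 = 29553 true annual layers.
A: 40351.8 mm over 29553 years gives 40351.8 / 29553 ≈ 1.365 mm/yr.
B spans 56055.7 / 1.365 = 41066.45 years ≈ 41066 annual layers.

41066 annual layers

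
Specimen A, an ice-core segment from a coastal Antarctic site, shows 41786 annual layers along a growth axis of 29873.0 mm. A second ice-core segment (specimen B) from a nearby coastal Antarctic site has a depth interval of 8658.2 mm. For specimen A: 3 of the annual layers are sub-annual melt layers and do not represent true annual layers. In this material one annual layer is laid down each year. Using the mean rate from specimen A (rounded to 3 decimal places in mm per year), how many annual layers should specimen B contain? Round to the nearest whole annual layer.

12109 annual layers

Specimen A: correcting the raw count gives 41786 − 3 = 41783 true annual layers.
A: 29873.0 mm over 41783 years gives 29873.0 / 41783 ≈ 0.715 mm per year.
For B, 8658.2 / 0.715 = 12109.37 years ≈ 12109 annual layers.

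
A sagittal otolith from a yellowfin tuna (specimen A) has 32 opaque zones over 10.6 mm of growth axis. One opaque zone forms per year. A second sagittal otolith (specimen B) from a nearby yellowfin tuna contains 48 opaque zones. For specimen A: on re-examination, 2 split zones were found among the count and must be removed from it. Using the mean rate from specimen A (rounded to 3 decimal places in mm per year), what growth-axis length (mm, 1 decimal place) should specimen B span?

16.9 mm

Specimen A: after corrections the count is 32 − 2 = 30 opaque zones.
A: 10.6 mm over 30 years gives 10.6 / 30 ≈ 0.353 mm/year.
For B, 0.353 mm/year × 48 years = 16.9 mm.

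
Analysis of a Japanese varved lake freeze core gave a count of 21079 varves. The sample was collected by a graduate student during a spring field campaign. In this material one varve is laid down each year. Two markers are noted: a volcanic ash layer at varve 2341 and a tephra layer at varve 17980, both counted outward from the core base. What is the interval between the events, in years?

15639 years

The two markers are separated by 17980 − 2341 = 15639 varves.
That is 15639 years at one varve per year.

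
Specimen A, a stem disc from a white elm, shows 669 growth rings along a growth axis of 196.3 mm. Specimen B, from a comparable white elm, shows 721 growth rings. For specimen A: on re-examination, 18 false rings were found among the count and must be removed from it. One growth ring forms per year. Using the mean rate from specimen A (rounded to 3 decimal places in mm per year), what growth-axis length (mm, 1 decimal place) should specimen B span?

217.7 mm

Specimen A: true growth ring count = 669 − 18 = 651.
A: Mean rate = 196.3 mm / 651 years ≈ 0.302 mm/yr.
Length of B = 0.302 × 721 = 217.7 mm.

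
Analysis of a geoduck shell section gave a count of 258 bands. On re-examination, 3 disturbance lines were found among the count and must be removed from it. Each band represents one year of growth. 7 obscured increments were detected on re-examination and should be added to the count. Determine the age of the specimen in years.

True band count = 258 − 3 + 7 = 262.
At one band per year, that is 262 years.

262 years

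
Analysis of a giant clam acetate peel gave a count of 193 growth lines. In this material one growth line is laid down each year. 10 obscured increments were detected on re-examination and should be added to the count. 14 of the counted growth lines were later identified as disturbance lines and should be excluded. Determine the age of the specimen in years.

189 yr

Correcting the raw count gives 193 − 14 + 10 = 189 true growth lines.
One growth line per year makes the duration 189 years.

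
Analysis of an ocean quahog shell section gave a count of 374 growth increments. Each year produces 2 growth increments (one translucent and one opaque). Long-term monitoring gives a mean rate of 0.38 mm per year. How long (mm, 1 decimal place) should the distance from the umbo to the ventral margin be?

71.1 mm

Dividing by 2 growth increments per year: 374 / 2 = 187 years.
Predicted length = 0.38 mm/year × 187 years = 71.1 mm.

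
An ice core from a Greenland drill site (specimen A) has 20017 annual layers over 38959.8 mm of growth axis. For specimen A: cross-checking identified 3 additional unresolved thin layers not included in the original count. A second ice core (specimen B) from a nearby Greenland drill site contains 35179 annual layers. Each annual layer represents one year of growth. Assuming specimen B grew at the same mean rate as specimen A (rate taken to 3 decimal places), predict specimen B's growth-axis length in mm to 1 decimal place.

Specimen A: true annual layer count = 20017 + 3 = 20020.
A: Extension rate ≈ 38959.8 / 20020 = 1.946 mm per year.
B's length ≈ 1.946 × 35179 = 68458.3 mm.

68458.3 mm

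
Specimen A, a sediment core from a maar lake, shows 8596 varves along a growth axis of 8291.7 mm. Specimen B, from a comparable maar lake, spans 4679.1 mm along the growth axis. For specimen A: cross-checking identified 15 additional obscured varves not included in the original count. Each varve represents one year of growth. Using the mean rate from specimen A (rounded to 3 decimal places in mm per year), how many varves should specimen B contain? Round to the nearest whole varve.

Specimen A: after corrections the count is 8596 + 15 = 8611 varves.
A: Mean rate = 8291.7 mm / 8611 years ≈ 0.963 mm/year.
B spans 4679.1 / 0.963 = 4858.88 years ≈ 4859 varves.

4859 varves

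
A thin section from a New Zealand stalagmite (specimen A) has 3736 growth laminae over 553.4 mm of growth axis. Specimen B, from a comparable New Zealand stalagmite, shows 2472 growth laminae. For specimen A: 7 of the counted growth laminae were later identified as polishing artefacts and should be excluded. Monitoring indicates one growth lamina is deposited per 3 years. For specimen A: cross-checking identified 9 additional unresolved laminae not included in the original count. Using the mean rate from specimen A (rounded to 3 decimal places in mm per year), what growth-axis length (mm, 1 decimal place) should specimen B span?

363.4 mm

Specimen A: true growth lamina count = 3736 − 7 + 9 = 3738.
Specimen A: at 3 years per growth lamina, 3738 × 3 = 11214 years.
A: 553.4 mm over 11214 years gives 553.4 / 11214 ≈ 0.049 mm/year.
Specimen B: 2472 growth laminae at 3 years each span 2472 × 3 = 7416 years. B's length ≈ 0.049 × 7416 = 363.4 mm.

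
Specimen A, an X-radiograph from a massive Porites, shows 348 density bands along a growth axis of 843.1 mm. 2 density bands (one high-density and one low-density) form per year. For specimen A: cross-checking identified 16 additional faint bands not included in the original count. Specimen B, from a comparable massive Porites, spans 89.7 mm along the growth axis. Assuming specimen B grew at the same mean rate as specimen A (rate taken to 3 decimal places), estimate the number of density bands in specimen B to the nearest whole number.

Specimen A: true density band count = 348 + 16 = 364.
Specimen A: with 2 density bands per year, 364 / 2 = 182 years.
A: 843.1 mm over 182 years gives 843.1 / 182 ≈ 4.632 mm per year.
Specimen B: 89.7 mm / 4.632 mm per year = 19.37 years; at 2 density bands per year that is 19.37 × 2 ≈ 39 density bands.

39 density bands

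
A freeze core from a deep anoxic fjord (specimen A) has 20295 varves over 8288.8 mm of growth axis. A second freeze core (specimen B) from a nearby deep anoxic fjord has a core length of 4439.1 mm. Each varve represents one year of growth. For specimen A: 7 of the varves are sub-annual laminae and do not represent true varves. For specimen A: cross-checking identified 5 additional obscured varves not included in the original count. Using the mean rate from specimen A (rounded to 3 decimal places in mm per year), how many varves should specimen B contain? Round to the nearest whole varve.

10880 varves

Specimen A: true varve count = 20295 − 7 + 5 = 20293.
A: Mean rate = 8288.8 mm / 20293 years ≈ 0.408 mm per year.
For B, 4439.1 / 0.408 = 10880.15 years ≈ 10880 varves.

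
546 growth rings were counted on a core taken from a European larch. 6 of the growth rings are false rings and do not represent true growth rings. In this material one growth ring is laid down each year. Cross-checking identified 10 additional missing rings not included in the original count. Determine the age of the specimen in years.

550 yr

True growth ring count = 546 − 6 + 10 = 550.
With a one-to-one growth ring periodicity this is 550 years.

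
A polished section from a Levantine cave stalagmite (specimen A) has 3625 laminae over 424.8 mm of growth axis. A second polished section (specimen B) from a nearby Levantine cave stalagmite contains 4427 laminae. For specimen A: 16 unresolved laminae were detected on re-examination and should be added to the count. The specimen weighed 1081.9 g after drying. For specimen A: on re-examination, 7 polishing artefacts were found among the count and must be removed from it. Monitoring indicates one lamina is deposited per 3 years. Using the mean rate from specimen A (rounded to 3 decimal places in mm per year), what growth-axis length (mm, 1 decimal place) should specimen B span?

518.0 mm

Specimen A: true lamina count = 3625 − 7 + 16 = 3634.
Specimen A: multiplying by 3 years per lamina: 3634 × 3 = 10902 years.
A: Mean rate = 424.8 mm / 10902 years ≈ 0.039 mm/yr.
Specimen B: at 3 years per lamina, 4427 × 3 = 13281 years. For B, 0.039 mm/year × 13281 years = 518.0 mm.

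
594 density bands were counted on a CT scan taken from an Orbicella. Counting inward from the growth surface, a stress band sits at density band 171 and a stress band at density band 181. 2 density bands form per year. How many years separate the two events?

Separation: 181 − 171 = 10 density bands.
Dividing by 2 density bands per year: 10 / 2 = 5 years.

5 yr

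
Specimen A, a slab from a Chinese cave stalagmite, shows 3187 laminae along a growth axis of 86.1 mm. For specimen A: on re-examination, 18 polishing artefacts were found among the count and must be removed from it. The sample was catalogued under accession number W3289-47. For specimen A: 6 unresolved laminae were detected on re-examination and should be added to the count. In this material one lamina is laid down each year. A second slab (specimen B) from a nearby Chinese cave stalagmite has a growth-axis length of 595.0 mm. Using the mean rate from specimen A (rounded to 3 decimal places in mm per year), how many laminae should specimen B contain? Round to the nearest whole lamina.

Specimen A: correcting the raw count gives 3187 − 18 + 6 = 3175 true laminae.
A: 86.1 mm over 3175 years gives 86.1 / 3175 ≈ 0.027 mm/year.
For B, 595.0 / 0.027 = 22037.04 years ≈ 22037 laminae.

22037 laminae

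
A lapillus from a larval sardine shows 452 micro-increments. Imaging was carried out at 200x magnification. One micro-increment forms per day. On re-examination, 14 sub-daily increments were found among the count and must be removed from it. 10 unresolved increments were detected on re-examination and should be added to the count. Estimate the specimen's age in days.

448 days

True micro-increment count = 452 − 14 + 10 = 448.
One micro-increment per day makes the duration 448 days.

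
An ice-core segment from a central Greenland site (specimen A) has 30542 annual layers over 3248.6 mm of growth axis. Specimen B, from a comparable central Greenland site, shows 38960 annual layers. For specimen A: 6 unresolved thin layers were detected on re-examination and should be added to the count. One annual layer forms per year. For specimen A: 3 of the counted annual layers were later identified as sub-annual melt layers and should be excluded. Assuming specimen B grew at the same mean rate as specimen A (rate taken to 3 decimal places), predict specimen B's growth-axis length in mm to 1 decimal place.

4129.8 mm

Specimen A: adjusted count: 30542 − 3 + 6 = 30545 annual layers.
A: 3248.6 mm over 30545 years gives 3248.6 / 30545 ≈ 0.106 mm/year.
For B, 0.106 mm/year × 38960 years = 4129.8 mm.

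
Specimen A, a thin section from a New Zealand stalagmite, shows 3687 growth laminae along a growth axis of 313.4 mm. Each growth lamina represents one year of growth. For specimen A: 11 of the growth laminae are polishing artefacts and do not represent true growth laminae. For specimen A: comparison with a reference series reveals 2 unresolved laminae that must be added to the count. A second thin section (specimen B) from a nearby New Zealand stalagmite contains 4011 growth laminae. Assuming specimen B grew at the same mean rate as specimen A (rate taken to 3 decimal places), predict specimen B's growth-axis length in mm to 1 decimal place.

340.9 mm

Specimen A: after corrections the count is 3687 − 11 + 2 = 3678 growth laminae.
A: Extension rate ≈ 313.4 / 3678 = 0.085 mm per year.
Length of B = 0.085 × 4011 = 340.9 mm.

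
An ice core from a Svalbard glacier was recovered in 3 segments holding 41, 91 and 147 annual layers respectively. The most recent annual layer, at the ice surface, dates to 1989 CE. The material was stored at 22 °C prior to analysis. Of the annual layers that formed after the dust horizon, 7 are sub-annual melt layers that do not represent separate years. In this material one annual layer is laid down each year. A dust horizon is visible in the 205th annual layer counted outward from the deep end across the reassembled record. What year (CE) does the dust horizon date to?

1922 CE

Total annual layers = 41 + 91 + 147 = 279.
Between annual layer 205 and the ice surface there are 279 − 205 = 74 annual layers.
Removing the 7 false annual layers leaves 74 − 7 = 67 true annual layers beyond the dust horizon.
The annual layer at the ice surface is 1989 CE, so the dust horizon dates to 1989 − 67 = 1922 CE.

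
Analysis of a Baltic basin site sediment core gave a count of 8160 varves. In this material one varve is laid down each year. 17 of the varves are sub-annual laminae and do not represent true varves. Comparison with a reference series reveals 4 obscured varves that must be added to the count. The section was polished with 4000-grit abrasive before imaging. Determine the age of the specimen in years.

After corrections the count is 8160 − 17 + 4 = 8147 varves.
One varve per year makes the duration 8147 years.

8147 years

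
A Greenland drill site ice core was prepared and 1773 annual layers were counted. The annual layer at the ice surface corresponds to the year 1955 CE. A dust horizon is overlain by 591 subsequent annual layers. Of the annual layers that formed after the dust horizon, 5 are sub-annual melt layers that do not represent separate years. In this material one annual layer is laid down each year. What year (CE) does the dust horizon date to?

There are 591 annual layers younger than the dust horizon.
Excluding 5 false annual layers: 591 − 5 = 586.
The annual layer at the ice surface is 1955 CE, so the dust horizon dates to 1955 − 586 = 1369 CE.

1369 CE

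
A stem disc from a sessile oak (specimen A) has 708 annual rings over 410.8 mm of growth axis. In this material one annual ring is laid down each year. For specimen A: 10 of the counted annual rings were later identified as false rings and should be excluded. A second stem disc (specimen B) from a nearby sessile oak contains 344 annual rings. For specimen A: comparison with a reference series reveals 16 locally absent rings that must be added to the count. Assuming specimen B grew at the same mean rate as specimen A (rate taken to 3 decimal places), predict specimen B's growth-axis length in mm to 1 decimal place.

197.8 mm

Specimen A: after corrections the count is 708 − 10 + 16 = 714 annual rings.
A: Extension rate ≈ 410.8 / 714 = 0.575 mm/year.
For B, 0.575 mm/year × 344 years = 197.8 mm.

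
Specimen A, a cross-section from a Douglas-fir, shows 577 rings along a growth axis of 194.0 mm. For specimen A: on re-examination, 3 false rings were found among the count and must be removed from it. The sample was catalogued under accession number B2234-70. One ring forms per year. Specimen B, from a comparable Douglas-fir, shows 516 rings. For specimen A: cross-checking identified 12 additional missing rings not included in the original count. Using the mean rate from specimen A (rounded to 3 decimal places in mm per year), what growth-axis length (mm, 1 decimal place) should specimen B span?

170.8 mm

Specimen A: correcting the raw count gives 577 − 3 + 12 = 586 true rings.
A: Mean rate = 194.0 mm / 586 years ≈ 0.331 mm/year.
B's length ≈ 0.331 × 516 = 170.8 mm.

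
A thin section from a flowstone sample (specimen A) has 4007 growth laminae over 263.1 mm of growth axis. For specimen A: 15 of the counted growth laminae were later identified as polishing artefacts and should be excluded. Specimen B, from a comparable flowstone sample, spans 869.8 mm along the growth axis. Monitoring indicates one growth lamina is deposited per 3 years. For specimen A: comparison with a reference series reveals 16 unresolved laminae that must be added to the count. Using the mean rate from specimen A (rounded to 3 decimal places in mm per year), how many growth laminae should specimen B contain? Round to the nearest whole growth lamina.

Specimen A: adjusted count: 4007 − 15 + 16 = 4008 growth laminae.
Specimen A: at 3 years per growth lamina, 4008 × 3 = 12024 years.
A: Extension rate ≈ 263.1 / 12024 = 0.022 mm per year.
B spans 869.8 / 0.022 = 39536.36 years; at 3 years per growth lamina that is 39536.36 / 3 ≈ 13179 growth laminae.

13179 growth laminae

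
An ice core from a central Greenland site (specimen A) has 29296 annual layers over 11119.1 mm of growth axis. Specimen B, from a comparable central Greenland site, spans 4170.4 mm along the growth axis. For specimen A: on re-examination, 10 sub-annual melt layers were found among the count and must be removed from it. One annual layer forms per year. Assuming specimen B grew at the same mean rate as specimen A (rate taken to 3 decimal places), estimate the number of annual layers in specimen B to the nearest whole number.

10975 annual layers

Specimen A: adjusted count: 29296 − 10 = 29286 annual layers.
A: 11119.1 mm over 29286 years gives 11119.1 / 29286 ≈ 0.380 mm/yr.
For B, 4170.4 / 0.380 = 10974.74 years ≈ 10975 annual layers.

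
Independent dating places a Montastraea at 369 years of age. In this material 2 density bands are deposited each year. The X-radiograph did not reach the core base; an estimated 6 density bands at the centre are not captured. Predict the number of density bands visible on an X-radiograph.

732 density bands

369 years at 2 density bands per year gives 369 × 2 = 738 density bands.
Subtracting the 6 density bands not captured gives 738 − 6 = 732 density bands in the record.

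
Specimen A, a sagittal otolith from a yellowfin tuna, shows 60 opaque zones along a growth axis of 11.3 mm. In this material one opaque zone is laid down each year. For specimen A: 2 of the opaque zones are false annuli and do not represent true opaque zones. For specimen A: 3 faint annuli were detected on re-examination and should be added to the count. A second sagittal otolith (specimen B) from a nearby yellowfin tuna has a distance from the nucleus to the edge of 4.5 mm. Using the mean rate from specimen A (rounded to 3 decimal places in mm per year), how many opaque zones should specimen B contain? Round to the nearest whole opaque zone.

24 opaque zones

Specimen A: correcting the raw count gives 60 − 2 + 3 = 61 true opaque zones.
A: 11.3 mm over 61 years gives 11.3 / 61 ≈ 0.185 mm/yr.
Specimen B: 4.5 mm / 0.185 mm per year = 24.32 years ≈ 24 opaque zones.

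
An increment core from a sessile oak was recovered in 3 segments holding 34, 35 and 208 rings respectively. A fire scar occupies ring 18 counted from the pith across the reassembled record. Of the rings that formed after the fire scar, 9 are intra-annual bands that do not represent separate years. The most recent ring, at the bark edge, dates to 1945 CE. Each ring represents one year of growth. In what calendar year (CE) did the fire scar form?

1695 CE

Total rings = 34 + 35 + 208 = 277.
277 − 18 = 259 rings lie beyond the fire scar toward the bark edge.
Removing the 9 false rings leaves 259 − 9 = 250 true rings beyond the fire scar.
Counting back 250 years from 1945 CE places the fire scar in 1945 − 250 = 1695 CE.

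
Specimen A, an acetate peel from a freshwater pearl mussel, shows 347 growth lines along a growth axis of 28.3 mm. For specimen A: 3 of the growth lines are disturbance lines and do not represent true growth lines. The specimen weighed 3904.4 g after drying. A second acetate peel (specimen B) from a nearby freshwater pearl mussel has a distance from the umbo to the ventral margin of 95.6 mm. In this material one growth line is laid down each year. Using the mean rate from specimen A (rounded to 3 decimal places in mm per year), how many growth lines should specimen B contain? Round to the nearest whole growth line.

Specimen A: correcting the raw count gives 347 − 3 = 344 true growth lines.
A: 28.3 mm over 344 years gives 28.3 / 344 ≈ 0.082 mm per year.
B spans 95.6 / 0.082 = 1165.85 years ≈ 1166 growth lines.

1166 growth lines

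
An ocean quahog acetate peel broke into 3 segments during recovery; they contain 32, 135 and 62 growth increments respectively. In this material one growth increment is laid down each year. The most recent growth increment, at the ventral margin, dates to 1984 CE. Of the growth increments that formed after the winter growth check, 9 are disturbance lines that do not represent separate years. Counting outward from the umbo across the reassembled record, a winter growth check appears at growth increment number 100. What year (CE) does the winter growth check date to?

1864 CE

Total growth increments = 32 + 135 + 62 = 229.
229 − 100 = 129 growth increments lie beyond the winter growth check toward the ventral margin.
Excluding 9 false growth increments: 129 − 9 = 120.
The growth increment at the ventral margin is 1984 CE, so the winter growth check dates to 1984 − 120 = 1864 CE.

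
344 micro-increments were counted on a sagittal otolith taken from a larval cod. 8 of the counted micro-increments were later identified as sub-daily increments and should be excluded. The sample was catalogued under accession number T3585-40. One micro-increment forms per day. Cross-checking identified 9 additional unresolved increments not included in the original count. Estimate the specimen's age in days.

345 days

True micro-increment count = 344 − 8 + 9 = 345.
With a one-to-one micro-increment periodicity this is 345 days.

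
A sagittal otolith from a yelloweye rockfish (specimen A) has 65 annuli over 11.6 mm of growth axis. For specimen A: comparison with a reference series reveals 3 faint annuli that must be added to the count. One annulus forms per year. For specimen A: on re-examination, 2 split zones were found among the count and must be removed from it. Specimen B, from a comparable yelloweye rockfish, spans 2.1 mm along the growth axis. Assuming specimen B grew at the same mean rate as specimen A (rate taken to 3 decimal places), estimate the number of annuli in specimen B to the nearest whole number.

Specimen A: correcting the raw count gives 65 − 2 + 3 = 66 true annuli.
A: Mean rate = 11.6 mm / 66 years ≈ 0.176 mm per year.
B spans 2.1 / 0.176 = 11.93 years ≈ 12 annuli.

12 annuli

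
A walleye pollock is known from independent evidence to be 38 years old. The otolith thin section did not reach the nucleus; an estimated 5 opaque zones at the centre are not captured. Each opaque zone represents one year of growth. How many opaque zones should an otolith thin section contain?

One opaque zone per year gives 38 opaque zones over 38 years.
Subtracting the 5 opaque zones not captured gives 38 − 5 = 33 opaque zones in the record.

33 opaque zones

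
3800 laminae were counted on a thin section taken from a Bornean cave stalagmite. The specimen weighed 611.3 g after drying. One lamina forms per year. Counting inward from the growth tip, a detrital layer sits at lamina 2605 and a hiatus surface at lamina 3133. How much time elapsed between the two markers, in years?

528 yr

Separation: 3133 − 2605 = 528 laminae.
That is 528 years at one lamina per year.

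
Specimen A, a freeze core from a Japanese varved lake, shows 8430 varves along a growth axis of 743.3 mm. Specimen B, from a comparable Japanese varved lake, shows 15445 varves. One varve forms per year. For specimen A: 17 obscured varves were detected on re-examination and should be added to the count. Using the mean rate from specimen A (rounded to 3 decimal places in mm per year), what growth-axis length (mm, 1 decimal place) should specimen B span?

Specimen A: correcting the raw count gives 8430 + 17 = 8447 true varves.
A: Mean rate = 743.3 mm / 8447 years ≈ 0.088 mm per year.
For B, 0.088 mm/year × 15445 years = 1359.2 mm.

1359.2 mm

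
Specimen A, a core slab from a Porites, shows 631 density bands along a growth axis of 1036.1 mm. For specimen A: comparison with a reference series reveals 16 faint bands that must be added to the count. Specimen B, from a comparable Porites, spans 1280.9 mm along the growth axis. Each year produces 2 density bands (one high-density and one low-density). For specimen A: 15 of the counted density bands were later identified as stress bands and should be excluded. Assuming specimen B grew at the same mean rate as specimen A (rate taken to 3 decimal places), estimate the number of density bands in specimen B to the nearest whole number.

Specimen A: adjusted count: 631 − 15 + 16 = 632 density bands.
Specimen A: 632 density bands at 2 per year is 632 / 2 = 316 years.
A: Mean rate = 1036.1 mm / 316 years ≈ 3.279 mm/year.
For B, 1280.9 / 3.279 = 390.64 years; at 2 density bands per year that is 390.64 × 2 ≈ 781 density bands.

781 density bands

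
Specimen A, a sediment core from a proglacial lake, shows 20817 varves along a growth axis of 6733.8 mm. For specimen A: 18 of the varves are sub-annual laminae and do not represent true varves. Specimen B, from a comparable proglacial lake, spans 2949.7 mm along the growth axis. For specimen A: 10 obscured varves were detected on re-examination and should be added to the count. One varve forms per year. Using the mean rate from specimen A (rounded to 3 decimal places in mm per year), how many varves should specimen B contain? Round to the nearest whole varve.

9104 varves

Specimen A: correcting the raw count gives 20817 − 18 + 10 = 20809 true varves.
A: Mean rate = 6733.8 mm / 20809 years ≈ 0.324 mm/yr.
Specimen B: 2949.7 mm / 0.324 mm per year = 9104.01 years ≈ 9104 varves.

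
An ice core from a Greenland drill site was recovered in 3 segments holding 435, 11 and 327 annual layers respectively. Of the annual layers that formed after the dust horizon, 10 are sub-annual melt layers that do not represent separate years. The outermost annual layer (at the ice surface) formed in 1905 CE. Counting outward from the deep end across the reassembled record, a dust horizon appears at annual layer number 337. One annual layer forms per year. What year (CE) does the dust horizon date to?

1479 CE

Total annual layers = 435 + 11 + 327 = 773.
The dust horizon sits at annual layer 337 from the deep end, so 773 − 337 = 436 annual layers formed after it.
Removing the 10 false annual layers leaves 436 − 10 = 426 true annual layers beyond the dust horizon.
The annual layer at the ice surface is 1905 CE, so the dust horizon dates to 1905 − 426 = 1479 CE.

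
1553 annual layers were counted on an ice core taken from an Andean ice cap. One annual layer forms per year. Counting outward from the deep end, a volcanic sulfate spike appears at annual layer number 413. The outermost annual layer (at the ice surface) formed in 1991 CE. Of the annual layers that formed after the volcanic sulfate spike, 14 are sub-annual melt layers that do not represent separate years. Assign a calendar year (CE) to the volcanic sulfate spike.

865 CE

The volcanic sulfate spike sits at annual layer 413 from the deep end, so 1553 − 413 = 1140 annual layers formed after it.
1140 − 14 false = 1126 true annual layers after the volcanic sulfate spike.
The annual layer at the ice surface is 1991 CE, so the volcanic sulfate spike dates to 1991 − 1126 = 865 CE.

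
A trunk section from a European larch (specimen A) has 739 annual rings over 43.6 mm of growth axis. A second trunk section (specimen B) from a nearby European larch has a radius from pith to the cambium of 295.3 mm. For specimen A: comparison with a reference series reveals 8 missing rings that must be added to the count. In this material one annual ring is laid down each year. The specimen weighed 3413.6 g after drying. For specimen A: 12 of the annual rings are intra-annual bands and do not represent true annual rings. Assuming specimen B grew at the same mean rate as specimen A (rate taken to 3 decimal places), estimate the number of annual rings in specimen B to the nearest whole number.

Specimen A: correcting the raw count gives 739 − 12 + 8 = 735 true annual rings.
A: Mean rate = 43.6 mm / 735 years ≈ 0.059 mm/yr.
B spans 295.3 / 0.059 = 5005.08 years ≈ 5005 annual rings.

5005 annual rings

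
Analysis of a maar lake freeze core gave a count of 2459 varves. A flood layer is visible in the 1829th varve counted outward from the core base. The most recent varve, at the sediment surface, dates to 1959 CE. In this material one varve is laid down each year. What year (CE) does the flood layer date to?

The flood layer sits at varve 1829 from the core base, so 2459 − 1829 = 630 varves formed after it.
1959 − 630 = 1329 CE.

1329 CE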